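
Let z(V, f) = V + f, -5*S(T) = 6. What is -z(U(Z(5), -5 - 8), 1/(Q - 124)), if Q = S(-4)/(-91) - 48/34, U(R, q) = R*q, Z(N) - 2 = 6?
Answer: 100883367/969958 ≈ 104.01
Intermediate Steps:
S(T) = -6/5 (S(T) = -⅕*6 = -6/5)
Z(N) = 8 (Z(N) = 2 + 6 = 8)
Q = -10818/7735 (Q = -6/5/(-91) - 48/34 = -6/5*(-1/91) - 48*1/34 = 6/455 - 24/17 = -10818/7735 ≈ -1.3986)
-z(U(Z(5), -5 - 8), 1/(Q - 124)) = -(8*(-5 - 8) + 1/(-10818/7735 - 124)) = -(8*(-13) + 1/(-969958/7735)) = -(-104 - 7735/969958) = -1*(-100883367/969958) = 100883367/969958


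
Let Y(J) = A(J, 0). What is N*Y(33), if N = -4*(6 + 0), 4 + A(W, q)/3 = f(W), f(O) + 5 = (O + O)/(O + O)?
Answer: 576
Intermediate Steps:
f(O) = -4 (f(O) = -5 + (O + O)/(O + O) = -5 + (2*O)/((2*O)) = -5 + (2*O)*(1/(2*O)) = -5 + 1 = -4)
A(W, q) = -24 (A(W, q) = -12 + 3*(-4) = -12 - 12 = -24)
Y(J) = -24
N = -24 (N = -4*6 = -24)
N*Y(33) = -24*(-24) = 576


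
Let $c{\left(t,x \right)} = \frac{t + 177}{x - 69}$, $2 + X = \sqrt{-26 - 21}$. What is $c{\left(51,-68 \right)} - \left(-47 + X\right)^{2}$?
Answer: $- \frac{322726}{137} + 98 i \sqrt{47} \approx -2355.7 + 671.85 i$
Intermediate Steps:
$X = -2 + i \sqrt{47}$ ($X = -2 + \sqrt{-26 - 21} = -2 + \sqrt{-47} = -2 + i \sqrt{47} \approx -2.0 + 6.8557 i$)
$c{\left(t,x \right)} = \frac{177 + t}{-69 + x}$
$c{\left(51,-68 \right)} - \left(-47 + X\right)^{2} = \frac{177 + 51}{-69 - 68} - \left(-47 - \left(2 - i \sqrt{47}\right)\right)^{2} = \frac{1}{-137} \cdot 228 - \left(-49 + i \sqrt{47}\right)^{2} = \left(- \frac{1}{137}\right) 228 - \left(-49 + i \sqrt{47}\right)^{2} = - \frac{228}{137} - \left(-49 + i \sqrt{47}\right)^{2}$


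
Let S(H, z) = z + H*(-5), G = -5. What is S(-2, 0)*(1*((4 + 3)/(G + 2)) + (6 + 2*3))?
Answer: 290/3 ≈ 96.667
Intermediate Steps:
S(H, z) = z - 5*H
S(-2, 0)*(1*((4 + 3)/(G + 2)) + (6 + 2*3)) = (0 - 5*(-2))*(1*((4 + 3)/(-5 + 2)) + (6 + 2*3)) = (0 + 10)*(1*(7/(-3)) + (6 + 6)) = 10*(1*(7*(-1/3)) + 12) = 10*(1*(-7/3) + 12) = 10*(-7/3 + 12) = 10*(29/3) = 290/3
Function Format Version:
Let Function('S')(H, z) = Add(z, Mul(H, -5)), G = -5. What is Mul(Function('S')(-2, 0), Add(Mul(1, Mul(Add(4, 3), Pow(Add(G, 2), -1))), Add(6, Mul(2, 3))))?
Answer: Rational(290, 3) ≈ 96.667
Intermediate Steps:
Function('S')(H, z) = Add(z, Mul(-5, H))
Mul(Function('S')(-2, 0), Add(Mul(1, Mul(Add(4, 3), Pow(Add(G, 2), -1))), Add(6, Mul(2, 3)))) = Mul(Add(0, Mul(-5, -2)), Add(Mul(1, Mul(Add(4, 3), Pow(Add(-5, 2), -1))), Add(6, Mul(2, 3)))) = Mul(Add(0, 10), Add(Mul(1, Mul(7, Pow(-3, -1))), Add(6, 6))) = Mul(10, Add(Mul(1, Mul(7, Rational(-1, 3))), 12)) = Mul(10, Add(Mul(1, Rational(-7, 3)), 12)) = Mul(10, Add(Rational(-7, 3), 12)) = Mul(10, Rational(29, 3)) = Rational(290, 3)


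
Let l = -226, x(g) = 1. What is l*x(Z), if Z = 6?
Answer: -226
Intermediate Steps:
l*x(Z) = -226*1 = -226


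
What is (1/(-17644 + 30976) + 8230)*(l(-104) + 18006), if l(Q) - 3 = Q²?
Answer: 3162747055825/13332 ≈ 2.3723e+8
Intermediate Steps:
l(Q) = 3 + Q²
(1/(-17644 + 30976) + 8230)*(l(-104) + 18006) = (1/(-17644 + 30976) + 8230)*((3 + (-104)²) + 18006) = (1/13332 + 8230)*((3 + 10816) + 18006) = (1/13332 + 8230)*(10819 + 18006) = (109722361/13332)*28825 = 3162747055825/13332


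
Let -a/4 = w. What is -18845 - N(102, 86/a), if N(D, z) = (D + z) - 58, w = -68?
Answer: -2568947/136 ≈ -18889.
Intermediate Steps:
a = 272 (a = -4*(-68) = 272)
N(D, z) = -58 + D + z
-18845 - N(102, 86/a) = -18845 - (-58 + 102 + 86/272) = -18845 - (-58 + 102 + 86*(1/272)) = -18845 - (-58 + 102 + 43/136) = -18845 - 1*6027/136 = -18845 - 6027/136 = -2568947/136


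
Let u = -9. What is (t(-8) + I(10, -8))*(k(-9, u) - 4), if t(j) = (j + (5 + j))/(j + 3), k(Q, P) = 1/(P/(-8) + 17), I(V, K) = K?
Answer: 572/25 ≈ 22.880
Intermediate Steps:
k(Q, P) = 1/(17 - P/8) (k(Q, P) = 1/(P*(-⅛) + 17) = 1/(-P/8 + 17) = 1/(17 - P/8))
t(j) = (5 + 2*j)/(3 + j)
(t(-8) + I(10, -8))*(k(-9, u) - 4) = ((5 + 2*(-8))/(3 - 8) - 8)*(-8/(-136 - 9) - 4) = ((5 - 16)/(-5) - 8)*(-8/(-145) - 4) = (-⅕*(-11) - 8)*(-8*(-1/145) - 4) = (11/5 - 8)*(8/145 - 4) = -29/5*(-572/145) = 572/25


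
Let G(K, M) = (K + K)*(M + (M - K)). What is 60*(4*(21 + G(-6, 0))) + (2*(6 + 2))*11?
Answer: -12064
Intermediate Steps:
G(K, M) = 2*K*(-K + 2*M) (G(K, M) = (2*K)*(-K + 2*M) = 2*K*(-K + 2*M))
60*(4*(21 + G(-6, 0))) + (2*(6 + 2))*11 = 60*(4*(21 + 2*(-6)*(-1*(-6) + 2*0))) + (2*(6 + 2))*11 = 60*(4*(21 + 2*(-6)*(6 + 0))) + (2*8)*11 = 60*(4*(21 + 2*(-6)*6)) + 16*11 = 60*(4*(21 - 72)) + 176 = 60*(4*(-51)) + 176 = 60*(-204) + 176 = -12240 + 176 = -12064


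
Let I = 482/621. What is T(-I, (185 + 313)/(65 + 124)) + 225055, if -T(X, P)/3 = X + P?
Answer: 326096615/1449 ≈ 2.2505e+5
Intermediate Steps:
I = 482/621 (I = 482*(1/621) = 482/621 ≈ 0.77617)
T(X, P) = -3*P - 3*X (T(X, P) = -3*(X + P) = -3*(P + X) = -3*P - 3*X)
T(-I, (185 + 313)/(65 + 124)) + 225055 = (-3*(185 + 313)/(65 + 124) - (-3)*482/621) + 225055 = (-1494/189 - 3*(-482/621)) + 225055 = (-1494/189 + 482/207) + 225055 = (-3*166/63 + 482/207) + 225055 = (-166/21 + 482/207) + 225055 = -8080/1449 + 225055 = 326096615/1449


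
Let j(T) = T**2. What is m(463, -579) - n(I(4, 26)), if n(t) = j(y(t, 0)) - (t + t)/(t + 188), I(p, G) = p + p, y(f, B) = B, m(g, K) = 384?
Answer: 18820/49 ≈ 384.08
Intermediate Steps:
I(p, G) = 2*p
n(t) = -2*t/(188 + t) (n(t) = 0**2 - (t + t)/(t + 188) = 0 - 2*t/(188 + t) = -2*t/(188 + t))
m(463, -579) - n(I(4, 26)) = 384 - (-2)*2*4/(188 + 2*4) = 384 - (-2)*8/(188 + 8) = 384 - (-2)*8/196 = 384 - 1*(-4/49) = 384 + 4/49 = 18820/49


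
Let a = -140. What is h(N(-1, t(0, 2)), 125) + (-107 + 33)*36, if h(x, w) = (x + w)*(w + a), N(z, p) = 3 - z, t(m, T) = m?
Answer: -4599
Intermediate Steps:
h(x, w) = (-140 + w)*(w + x) (h(x, w) = (x + w)*(w - 140) = (w + x)*(-140 + w) = (-140 + w)*(w + x))
h(N(-1, t(0, 2)), 125) + (-107 + 33)*36 = (125² - 140*125 - 140*(3 - 1*(-1)) + 125*(3 - 1*(-1))) + (-107 + 33)*36 = (15625 - 17500 - 140*(3 + 1) + 125*(3 + 1)) - 74*36 = (15625 - 17500 - 140*4 + 125*4) - 2664 = (15625 - 17500 - 560 + 500) - 2664 = -1935 - 2664 = -4599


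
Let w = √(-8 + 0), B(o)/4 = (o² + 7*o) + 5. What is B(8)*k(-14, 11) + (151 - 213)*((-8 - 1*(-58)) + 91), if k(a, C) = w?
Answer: -8742 + 1000*I*√2 ≈ -8742.0 + 1414.2*I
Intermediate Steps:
B(o) = 20 + 4*o² + 28*o (B(o) = 4*((o² + 7*o) + 5) = 4*(5 + o² + 7*o) = 20 + 4*o² + 28*o)
w = 2*I*√2 (w = √(-8) = 2*I*√2 ≈ 2.8284*I)
k(a, C) = 2*I*√2
B(8)*k(-14, 11) + (151 - 213)*((-8 - 1*(-58)) + 91) = (20 + 4*8² + 28*8)*(2*I*√2) + (151 - 213)*((-8 - 1*(-58)) + 91) = (20 + 4*64 + 224)*(2*I*√2) - 62*((-8 + 58) + 91) = (20 + 256 + 224)*(2*I*√2) - 62*(50 + 91) = 500*(2*I*√2) - 62*141 = 1000*I*√2 - 8742 = -8742 + 1000*I*√2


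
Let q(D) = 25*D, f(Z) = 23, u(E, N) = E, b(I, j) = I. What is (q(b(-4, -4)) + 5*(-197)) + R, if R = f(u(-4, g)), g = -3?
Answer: -1062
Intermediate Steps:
R = 23
(q(b(-4, -4)) + 5*(-197)) + R = (25*(-4) + 5*(-197)) + 23 = (-100 - 985) + 23 = -1085 + 23 = -1062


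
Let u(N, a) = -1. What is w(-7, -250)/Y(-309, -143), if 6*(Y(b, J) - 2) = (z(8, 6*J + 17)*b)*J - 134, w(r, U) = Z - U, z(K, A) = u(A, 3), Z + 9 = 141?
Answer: -2292/44309 ≈ -0.051728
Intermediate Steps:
Z = 132 (Z = -9 + 141 = 132)
z(K, A) = -1
w(r, U) = 132 - U
Y(b, J) = -61/3 - J*b/6 (Y(b, J) = 2 + ((-b)*J - 134)/6 = 2 + (-J*b - 134)/6 = 2 + (-134 - J*b)/6 = 2 + (-67/3 - J*b/6) = -61/3 - J*b/6)
w(-7, -250)/Y(-309, -143) = (132 - 1*(-250))/(-61/3 - 1/6*(-143)*(-309)) = (132 + 250)/(-61/3 - 14729/2) = 382/(-44309/6) = 382*(-6/44309) = -2292/44309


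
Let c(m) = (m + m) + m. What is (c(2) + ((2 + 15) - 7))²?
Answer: 256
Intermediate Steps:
c(m) = 3*m (c(m) = 2*m + m = 3*m)
(c(2) + ((2 + 15) - 7))² = (3*2 + ((2 + 15) - 7))² = (6 + (17 - 7))² = (6 + 10)² = 16² = 256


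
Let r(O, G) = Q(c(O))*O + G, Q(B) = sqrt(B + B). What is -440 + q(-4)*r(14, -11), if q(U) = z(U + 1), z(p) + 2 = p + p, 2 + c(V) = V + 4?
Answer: -352 - 448*sqrt(2) ≈ -985.57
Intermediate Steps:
c(V) = 2 + V (c(V) = -2 + (V + 4) = -2 + (4 + V) = 2 + V)
Q(B) = sqrt(2)*sqrt(B) (Q(B) = sqrt(2*B) = sqrt(2)*sqrt(B))
r(O, G) = G + O*sqrt(2)*sqrt(2 + O) (r(O, G) = (sqrt(2)*sqrt(2 + O))*O + G = O*sqrt(2)*sqrt(2 + O) + G = G + O*sqrt(2)*sqrt(2 + O))
z(p) = -2 + 2*p (z(p) = -2 + (p + p) = -2 + 2*p)
q(U) = 2*U (q(U) = -2 + 2*(U + 1) = -2 + 2*(1 + U) = -2 + (2 + 2*U) = 2*U)
-440 + q(-4)*r(14, -11) = -440 + (2*(-4))*(-11 + 14*sqrt(4 + 2*14)) = -440 - 8*(-11 + 14*sqrt(4 + 28)) = -440 - 8*(-11 + 14*sqrt(32)) = -440 - 8*(-11 + 14*(4*sqrt(2))) = -440 - 8*(-11 + 56*sqrt(2)) = -440 + (88 - 448*sqrt(2)) = -352 - 448*sqrt(2)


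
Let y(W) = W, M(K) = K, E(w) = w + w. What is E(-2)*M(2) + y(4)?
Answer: -4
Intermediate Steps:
E(w) = 2*w
E(-2)*M(2) + y(4) = (2*(-2))*2 + 4 = -4*2 + 4 = -8 + 4 = -4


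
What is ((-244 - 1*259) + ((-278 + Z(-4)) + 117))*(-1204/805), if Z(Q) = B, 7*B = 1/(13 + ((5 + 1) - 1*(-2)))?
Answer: 16788404/16905 ≈ 993.10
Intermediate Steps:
B = 1/147 (B = 1/(7*(13 + ((5 + 1) - 1*(-2)))) = 1/(7*(13 + (6 + 2))) = 1/(7*(13 + 8)) = (1/7)/21 = (1/7)*(1/21) = 1/147 ≈ 0.0068027)
Z(Q) = 1/147
((-244 - 1*259) + ((-278 + Z(-4)) + 117))*(-1204/805) = ((-244 - 1*259) + ((-278 + 1/147) + 117))*(-1204/805) = ((-244 - 259) + (-40865/147 + 117))*(-1204*1/805) = (-503 - 23666/147)*(-172/115) = -97607/147*(-172/115) = 16788404/16905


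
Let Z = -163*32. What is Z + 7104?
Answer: 1888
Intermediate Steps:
Z = -5216
Z + 7104 = -5216 + 7104 = 1888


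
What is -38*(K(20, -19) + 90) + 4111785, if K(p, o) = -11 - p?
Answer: 4109543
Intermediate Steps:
-38*(K(20, -19) + 90) + 4111785 = -38*((-11 - 1*20) + 90) + 4111785 = -38*((-11 - 20) + 90) + 4111785 = -38*(-31 + 90) + 4111785 = -38*59 + 4111785 = -2242 + 4111785 = 4109543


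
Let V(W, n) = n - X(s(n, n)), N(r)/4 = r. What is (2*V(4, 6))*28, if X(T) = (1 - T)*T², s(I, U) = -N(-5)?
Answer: 425936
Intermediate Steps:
N(r) = 4*r
s(I, U) = 20 (s(I, U) = -4*(-5) = -1*(-20) = 20)
X(T) = T²*(1 - T)
V(W, n) = 7600 + n (V(W, n) = n - 20²*(1 - 1*20) = n - 400*(1 - 20) = n - 400*(-19) = n - 1*(-7600) = n + 7600 = 7600 + n)
(2*V(4, 6))*28 = (2*(7600 + 6))*28 = (2*7606)*28 = 15212*28 = 425936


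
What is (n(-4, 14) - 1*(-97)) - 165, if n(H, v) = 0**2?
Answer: -68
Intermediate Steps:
n(H, v) = 0
(n(-4, 14) - 1*(-97)) - 165 = (0 - 1*(-97)) - 165 = (0 + 97) - 165 = 97 - 165 = -68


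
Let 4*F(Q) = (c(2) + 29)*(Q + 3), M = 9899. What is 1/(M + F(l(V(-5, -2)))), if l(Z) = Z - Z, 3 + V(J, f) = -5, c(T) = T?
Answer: 4/39689 ≈ 0.00010078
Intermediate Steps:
V(J, f) = -8 (V(J, f) = -3 - 5 = -8)
l(Z) = 0
F(Q) = 93/4 + 31*Q/4 (F(Q) = ((2 + 29)*(Q + 3))/4 = (31*(3 + Q))/4 = (93 + 31*Q)/4 = 93/4 + 31*Q/4)
1/(M + F(l(V(-5, -2)))) = 1/(9899 + (93/4 + (31/4)*0)) = 1/(9899 + (93/4 + 0)) = 1/(9899 + 93/4) = 1/(39689/4) = 4/39689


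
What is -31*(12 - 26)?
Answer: 434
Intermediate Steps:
-31*(12 - 26) = -31*(-14) = 434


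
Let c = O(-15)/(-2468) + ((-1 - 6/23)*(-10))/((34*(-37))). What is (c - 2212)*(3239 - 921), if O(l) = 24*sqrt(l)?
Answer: -74178663382/14467 - 13908*I*sqrt(15)/617 ≈ -5.1274e+6 - 87.302*I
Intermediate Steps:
c = -145/14467 - 6*I*sqrt(15)/617 (c = (24*sqrt(-15))/(-2468) + ((-1 - 6/23)*(-10))/((34*(-37))) = (24*(I*sqrt(15)))*(-1/2468) + ((-1 - 6*1/23)*(-10))/(-1258) = (24*I*sqrt(15))*(-1/2468) + ((-1 - 6/23)*(-10))*(-1/1258) = -6*I*sqrt(15)/617 - 29/23*(-10)*(-1/1258) = -6*I*sqrt(15)/617 + (290/23)*(-1/1258) = -6*I*sqrt(15)/617 - 145/14467 = -145/14467 - 6*I*sqrt(15)/617 ≈ -0.010023 - 0.037663*I)
(c - 2212)*(3239 - 921) = ((-145/14467 - 6*I*sqrt(15)/617) - 2212)*(3239 - 921) = (-32001149/14467 - 6*I*sqrt(15)/617)*2318 = -74178663382/14467 - 13908*I*sqrt(15)/617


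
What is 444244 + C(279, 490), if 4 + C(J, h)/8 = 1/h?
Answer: 108831944/245 ≈ 4.4421e+5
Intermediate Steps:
C(J, h) = -32 + 8/h
444244 + C(279, 490) = 444244 + (-32 + 8/490) = 444244 + (-32 + 8*(1/490)) = 444244 + (-32 + 4/245) = 444244 - 7836/245 = 108831944/245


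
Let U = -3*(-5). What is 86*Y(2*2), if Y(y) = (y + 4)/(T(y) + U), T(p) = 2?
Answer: 688/17 ≈ 40.471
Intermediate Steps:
U = 15
Y(y) = 4/17 + y/17 (Y(y) = (y + 4)/(2 + 15) = (4 + y)/17 = (4 + y)*(1/17) = 4/17 + y/17)
86*Y(2*2) = 86*(4/17 + (2*2)/17) = 86*(4/17 + (1/17)*4) = 86*(4/17 + 4/17) = 86*(8/17) = 688/17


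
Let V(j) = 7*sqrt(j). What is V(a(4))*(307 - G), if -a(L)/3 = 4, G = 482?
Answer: -2450*I*sqrt(3) ≈ -4243.5*I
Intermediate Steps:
a(L) = -12 (a(L) = -3*4 = -12)
V(a(4))*(307 - G) = (7*sqrt(-12))*(307 - 1*482) = (7*(2*I*sqrt(3)))*(307 - 482) = (14*I*sqrt(3))*(-175) = -2450*I*sqrt(3)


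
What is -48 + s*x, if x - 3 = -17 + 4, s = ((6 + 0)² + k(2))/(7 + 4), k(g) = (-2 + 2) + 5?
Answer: -938/11 ≈ -85.273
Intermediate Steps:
k(g) = 5 (k(g) = 0 + 5 = 5)
s = 41/11 (s = ((6 + 0)² + 5)/(7 + 4) = (6² + 5)/11 = (36 + 5)*(1/11) = 41*(1/11) = 41/11 ≈ 3.7273)
x = -10 (x = 3 + (-17 + 4) = 3 - 13 = -10)
-48 + s*x = -48 + (41/11)*(-10) = -48 - 410/11 = -938/11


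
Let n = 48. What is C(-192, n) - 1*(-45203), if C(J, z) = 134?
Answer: 45337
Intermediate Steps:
C(-192, n) - 1*(-45203) = 134 - 1*(-45203) = 134 + 45203 = 45337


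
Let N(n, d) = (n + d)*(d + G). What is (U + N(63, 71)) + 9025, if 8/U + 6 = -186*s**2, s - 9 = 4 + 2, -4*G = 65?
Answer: 85603367/5232 ≈ 16362.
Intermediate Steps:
G = -65/4 (G = -1/4*65 = -65/4 ≈ -16.250)
s = 15 (s = 9 + (4 + 2) = 9 + 6 = 15)
N(n, d) = (-65/4 + d)*(d + n) (N(n, d) = (n + d)*(d - 65/4) = (d + n)*(-65/4 + d) = (-65/4 + d)*(d + n))
U = -1/5232 (U = 8/(-6 - 186*15**2) = 8/(-6 - 186*225) = 8/(-6 - 41850) = 8/(-41856) = 8*(-1/41856) = -1/5232 ≈ -0.00019113)
(U + N(63, 71)) + 9025 = (-1/5232 + (71**2 - 65/4*71 - 65/4*63 + 71*63)) + 9025 = (-1/5232 + (5041 - 4615/4 - 4095/4 + 4473)) + 9025 = (-1/5232 + 14673/2) + 9025 = 38384567/5232 + 9025 = 85603367/5232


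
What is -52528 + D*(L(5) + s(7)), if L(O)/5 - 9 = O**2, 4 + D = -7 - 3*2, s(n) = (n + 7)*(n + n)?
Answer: -58750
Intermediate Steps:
s(n) = 2*n*(7 + n) (s(n) = (7 + n)*(2*n) = 2*n*(7 + n))
D = -17 (D = -4 + (-7 - 3*2) = -4 + (-7 - 6) = -4 - 13 = -17)
L(O) = 45 + 5*O**2
-52528 + D*(L(5) + s(7)) = -52528 - 17*((45 + 5*5**2) + 2*7*(7 + 7)) = -52528 - 17*((45 + 5*25) + 2*7*14) = -52528 - 17*((45 + 125) + 196) = -52528 - 17*(170 + 196) = -52528 - 17*366 = -52528 - 6222 = -58750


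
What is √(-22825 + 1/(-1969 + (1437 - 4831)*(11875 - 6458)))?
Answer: 2*I*√1929235122484852173/18387267 ≈ 151.08*I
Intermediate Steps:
√(-22825 + 1/(-1969 + (1437 - 4831)*(11875 - 6458))) = √(-22825 + 1/(-1969 - 3394*5417)) = √(-22825 + 1/(-1969 - 18385298)) = √(-22825 + 1/(-18387267)) = √(-22825 - 1/18387267) = √(-419689369276/18387267) = 2*I*√1929235122484852173/18387267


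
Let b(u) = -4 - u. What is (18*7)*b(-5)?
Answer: 126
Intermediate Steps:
(18*7)*b(-5) = (18*7)*(-4 - 1*(-5)) = 126*(-4 + 5) = 126*1 = 126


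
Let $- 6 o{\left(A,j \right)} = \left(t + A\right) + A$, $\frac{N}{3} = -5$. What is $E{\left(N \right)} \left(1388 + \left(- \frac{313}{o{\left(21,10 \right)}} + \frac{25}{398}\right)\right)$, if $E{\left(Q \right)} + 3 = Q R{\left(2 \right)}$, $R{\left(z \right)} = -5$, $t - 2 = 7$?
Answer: $\frac{347068116}{3383} \approx 1.0259 \cdot 10^{5}$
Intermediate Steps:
$N = -15$ ($N = 3 \left(-5\right) = -15$)
$t = 9$ ($t = 2 + 7 = 9$)
$o{\left(A,j \right)} = - \frac{3}{2} - \frac{A}{3}$ ($o{\left(A,j \right)} = - \frac{\left(9 + A\right) + A}{6} = - \frac{9 + 2 A}{6} = - \frac{3}{2} - \frac{A}{3}$)
$E{\left(Q \right)} = -3 - 5 Q$ ($E{\left(Q \right)} = -3 + Q \left(-5\right) = -3 - 5 Q$)
$E{\left(N \right)} \left(1388 + \left(- \frac{313}{o{\left(21,10 \right)}} + \frac{25}{398}\right)\right) = \left(-3 - -75\right) \left(1388 - \left(- \frac{25}{398} + \frac{313}{- \frac{3}{2} - 7}\right)\right) = \left(-3 + 75\right) \left(1388 - \left(- \frac{25}{398} + \frac{313}{- \frac{3}{2} - 7}\right)\right) = 72 \left(1388 - \left(- \frac{25}{398} + \frac{313}{- \frac{17}{2}}\right)\right) = 72 \left(1388 + \left(\left(-313\right) \left(- \frac{2}{17}\right) + \frac{25}{398}\right)\right) = 72 \left(1388 + \left(\frac{626}{17} + \frac{25}{398}\right)\right) = 72 \left(1388 + \frac{249573}{6766}\right) = 72 \cdot \frac{9640781}{6766} = \frac{347068116}{3383}$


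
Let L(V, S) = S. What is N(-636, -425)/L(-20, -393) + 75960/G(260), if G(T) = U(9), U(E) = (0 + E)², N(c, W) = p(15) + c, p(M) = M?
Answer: 1107503/1179 ≈ 939.36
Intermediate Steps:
N(c, W) = 15 + c
U(E) = E²
G(T) = 81 (G(T) = 9² = 81)
N(-636, -425)/L(-20, -393) + 75960/G(260) = (15 - 636)/(-393) + 75960/81 = -621*(-1/393) + 75960*(1/81) = 207/131 + 8440/9 = 1107503/1179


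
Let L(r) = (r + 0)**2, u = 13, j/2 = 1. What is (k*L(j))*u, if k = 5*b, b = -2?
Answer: -520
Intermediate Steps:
j = 2 (j = 2*1 = 2)
L(r) = r**2
k = -10 (k = 5*(-2) = -10)
(k*L(j))*u = -10*2**2*13 = -10*4*13 = -40*13 = -520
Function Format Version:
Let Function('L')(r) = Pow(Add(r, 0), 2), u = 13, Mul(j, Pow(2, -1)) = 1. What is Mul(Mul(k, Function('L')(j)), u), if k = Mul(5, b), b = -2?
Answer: -520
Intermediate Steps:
j = 2 (j = Mul(2, 1) = 2)
Function('L')(r) = Pow(r, 2)
k = -10 (k = Mul(5, -2) = -10)
Mul(Mul(k, Function('L')(j)), u) = Mul(Mul(-10, Pow(2, 2)), 13) = Mul(Mul(-10, 4), 13) = Mul(-40, 13) = -520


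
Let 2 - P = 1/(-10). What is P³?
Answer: 9261/1000 ≈ 9.2610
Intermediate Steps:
P = 21/10 (P = 2 - 1/(-10) = 2 - 1*(-⅒) = 2 + ⅒ = 21/10 ≈ 2.1000)
P³ = (21/10)³ = 9261/1000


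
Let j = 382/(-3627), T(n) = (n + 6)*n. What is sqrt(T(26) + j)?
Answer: sqrt(1215964646)/1209 ≈ 28.843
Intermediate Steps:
T(n) = n*(6 + n) (T(n) = (6 + n)*n = n*(6 + n))
j = -382/3627 (j = 382*(-1/3627) = -382/3627 ≈ -0.10532)
sqrt(T(26) + j) = sqrt(26*(6 + 26) - 382/3627) = sqrt(26*32 - 382/3627) = sqrt(832 - 382/3627) = sqrt(3017282/3627) = sqrt(1215964646)/1209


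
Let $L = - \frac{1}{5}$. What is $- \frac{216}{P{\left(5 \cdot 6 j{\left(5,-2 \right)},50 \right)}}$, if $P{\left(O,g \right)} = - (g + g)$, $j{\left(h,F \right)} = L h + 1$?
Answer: $\frac{54}{25} \approx 2.16$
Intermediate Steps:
$L = - \frac{1}{5}$ ($L = \left(-1\right) \frac{1}{5} = - \frac{1}{5} \approx -0.2$)
$j{\left(h,F \right)} = 1 - \frac{h}{5}$ ($j{\left(h,F \right)} = - \frac{h}{5} + 1 = 1 - \frac{h}{5}$)
$P{\left(O,g \right)} = - 2 g$
$- \frac{216}{P{\left(5 \cdot 6 j{\left(5,-2 \right)},50 \right)}} = - \frac{216}{\left(-2\right) 50} = - \frac{216}{-100} = \left(-216\right) \left(- \frac{1}{100}\right) = \frac{54}{25}$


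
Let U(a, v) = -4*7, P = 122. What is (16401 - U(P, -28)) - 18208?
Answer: -1779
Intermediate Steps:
U(a, v) = -28
(16401 - U(P, -28)) - 18208 = (16401 - 1*(-28)) - 18208 = (16401 + 28) - 18208 = 16429 - 18208 = -1779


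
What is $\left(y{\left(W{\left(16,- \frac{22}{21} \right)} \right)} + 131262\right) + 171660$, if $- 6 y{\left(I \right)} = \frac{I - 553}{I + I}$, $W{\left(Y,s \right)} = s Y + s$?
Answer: $\frac{1359501949}{4488} \approx 3.0292 \cdot 10^{5}$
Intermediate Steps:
$W{\left(Y,s \right)} = s + Y s$ ($W{\left(Y,s \right)} = Y s + s = s + Y s$)
$y{\left(I \right)} = - \frac{-553 + I}{12 I}$ ($y{\left(I \right)} = - \frac{\left(I - 553\right) \frac{1}{I + I}}{6} = - \frac{\left(-553 + I\right) \frac{1}{2 I}}{6} = - \frac{\frac{1}{2} \frac{1}{I} \left(-553 + I\right)}{6} = - \frac{-553 + I}{12 I}$)
$\left(y{\left(W{\left(16,- \frac{22}{21} \right)} \right)} + 131262\right) + 171660 = \left(\frac{553 - - \frac{22}{21} \left(1 + 16\right)}{12 - \frac{22}{21} \left(1 + 16\right)} + 131262\right) + 171660 = \left(\frac{553 - \left(-22\right) \frac{1}{21} \cdot 17}{12 \left(-22\right) \frac{1}{21} \cdot 17} + 131262\right) + 171660 = \left(\frac{553 - \left(- \frac{22}{21}\right) 17}{12 \left(\left(- \frac{22}{21}\right) 17\right)} + 131262\right) + 171660 = \left(\frac{553 - - \frac{374}{21}}{12 \left(- \frac{374}{21}\right)} + 131262\right) + 171660 = \left(\frac{1}{12} \left(- \frac{21}{374}\right) \left(553 + \frac{374}{21}\right) + 131262\right) + 171660 = \left(\frac{1}{12} \left(- \frac{21}{374}\right) \frac{11987}{21} + 131262\right) + 171660 = \left(- \frac{11987}{4488} + 131262\right) + 171660 = \frac{589091869}{4488} + 171660 = \frac{1359501949}{4488}$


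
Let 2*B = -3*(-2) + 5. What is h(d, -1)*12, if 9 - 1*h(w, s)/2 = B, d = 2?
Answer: 84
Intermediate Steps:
B = 11/2 (B = (-3*(-2) + 5)/2 = (6 + 5)/2 = (½)*11 = 11/2 ≈ 5.5000)
h(w, s) = 7 (h(w, s) = 18 - 2*11/2 = 18 - 11 = 7)
h(d, -1)*12 = 7*12 = 84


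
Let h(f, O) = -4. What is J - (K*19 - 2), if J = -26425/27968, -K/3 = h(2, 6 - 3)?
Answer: -6347193/27968 ≈ -226.94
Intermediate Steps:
K = 12 (K = -3*(-4) = 12)
J = -26425/27968 (J = -26425*1/27968 = -26425/27968 ≈ -0.94483)
J - (K*19 - 2) = -26425/27968 - (12*19 - 2) = -26425/27968 - (228 - 2) = -26425/27968 - 1*226 = -26425/27968 - 226 = -6347193/27968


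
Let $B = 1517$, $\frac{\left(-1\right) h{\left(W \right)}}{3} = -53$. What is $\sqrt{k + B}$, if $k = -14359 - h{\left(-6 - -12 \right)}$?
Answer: $i \sqrt{13001} \approx 114.02 i$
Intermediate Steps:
$h{\left(W \right)} = 159$ ($h{\left(W \right)} = \left(-3\right) \left(-53\right) = 159$)
$k = -14518$ ($k = -14359 - 159 = -14518$)
$\sqrt{k + B} = \sqrt{-14518 + 1517} = \sqrt{-13001} = i \sqrt{13001}$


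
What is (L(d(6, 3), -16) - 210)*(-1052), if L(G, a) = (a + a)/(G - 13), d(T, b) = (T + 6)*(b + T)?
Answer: 21021064/95 ≈ 2.2127e+5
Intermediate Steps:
d(T, b) = (6 + T)*(T + b)
L(G, a) = 2*a/(-13 + G) (L(G, a) = (2*a)/(-13 + G) = 2*a/(-13 + G))
(L(d(6, 3), -16) - 210)*(-1052) = (2*(-16)/(-13 + (6² + 6*6 + 6*3 + 6*3)) - 210)*(-1052) = (2*(-16)/(-13 + (36 + 36 + 18 + 18)) - 210)*(-1052) = (2*(-16)/(-13 + 108) - 210)*(-1052) = (2*(-16)/95 - 210)*(-1052) = (2*(-16)*(1/95) - 210)*(-1052) = (-32/95 - 210)*(-1052) = -19982/95*(-1052) = 21021064/95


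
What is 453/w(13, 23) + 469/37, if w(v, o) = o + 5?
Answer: 29893/1036 ≈ 28.854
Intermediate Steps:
w(v, o) = 5 + o
453/w(13, 23) + 469/37 = 453/(5 + 23) + 469/37 = 453/28 + 469*(1/37) = 453*(1/28) + 469/37 = 453/28 + 469/37 = 29893/1036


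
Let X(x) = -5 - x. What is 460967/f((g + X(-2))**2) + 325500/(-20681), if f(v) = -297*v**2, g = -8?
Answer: -1424929972027/89928784737 ≈ -15.845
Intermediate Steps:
460967/f((g + X(-2))**2) + 325500/(-20681) = 460967/((-297*(-8 + (-5 - 1*(-2)))**4)) + 325500/(-20681) = 460967/((-297*(-8 + (-5 + 2))**4)) + 325500*(-1/20681) = 460967/((-297*(-8 - 3)**4)) - 325500/20681 = 460967/((-297*((-11)**2)**2)) - 325500/20681 = 460967/((-297*121**2)) - 325500/20681 = 460967/((-297*14641)) - 325500/20681 = 460967/(-4348377) - 325500/20681 = 460967*(-1/4348377) - 325500/20681 = -460967/4348377 - 325500/20681 = -1424929972027/89928784737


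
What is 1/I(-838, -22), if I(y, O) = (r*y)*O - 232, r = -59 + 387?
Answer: 1/6046776 ≈ 1.6538e-7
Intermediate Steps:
r = 328
I(y, O) = -232 + 328*O*y (I(y, O) = (328*y)*O - 232 = 328*O*y - 232 = -232 + 328*O*y)
1/I(-838, -22) = 1/(-232 + 328*(-22)*(-838)) = 1/(-232 + 6047008) = 1/6046776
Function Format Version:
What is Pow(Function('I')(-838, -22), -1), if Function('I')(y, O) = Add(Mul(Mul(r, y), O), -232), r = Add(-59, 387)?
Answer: Rational(1, 6046776) ≈ 1.6538e-7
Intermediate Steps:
r = 328
Function('I')(y, O) = Add(-232, Mul(328, O, y)) (Function('I')(y, O) = Add(Mul(Mul(328, y), O), -232) = Add(Mul(328, O, y), -232) = Add(-232, Mul(328, O, y)))
Pow(Function('I')(-838, -22), -1) = Pow(Add(-232, Mul(328, -22, -838)), -1) = Pow(Add(-232, 6047008), -1) = Pow(6046776, -1) = Rational(1, 6046776)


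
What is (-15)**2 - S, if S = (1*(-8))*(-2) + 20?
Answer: 189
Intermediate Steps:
S = 36 (S = -8*(-2) + 20 = 16 + 20 = 36)
(-15)**2 - S = (-15)**2 - 1*36 = 225 - 36 = 189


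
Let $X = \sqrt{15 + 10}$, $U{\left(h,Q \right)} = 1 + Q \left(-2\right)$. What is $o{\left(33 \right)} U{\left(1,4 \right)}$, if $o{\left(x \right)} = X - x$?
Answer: $196$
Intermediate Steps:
$U{\left(h,Q \right)} = 1 - 2 Q$
$X = 5$ ($X = \sqrt{25} = 5$)
$o{\left(x \right)} = 5 - x$
$o{\left(33 \right)} U{\left(1,4 \right)} = \left(5 - 33\right) \left(1 - 8\right) = \left(-28\right) \left(-7\right) = 196$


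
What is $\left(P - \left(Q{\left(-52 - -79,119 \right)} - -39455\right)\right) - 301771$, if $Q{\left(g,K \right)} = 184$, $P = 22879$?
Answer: $-318531$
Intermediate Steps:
$\left(P - \left(Q{\left(-52 - -79,119 \right)} - -39455\right)\right) - 301771 = \left(22879 - \left(184 - -39455\right)\right) - 301771 = \left(22879 - \left(184 + 39455\right)\right) - 301771 = \left(22879 - 39639\right) - 301771 = -16760 - 301771 = -318531$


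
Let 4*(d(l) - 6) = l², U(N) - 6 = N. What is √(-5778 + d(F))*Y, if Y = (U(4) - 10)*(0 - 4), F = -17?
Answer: 0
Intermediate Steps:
U(N) = 6 + N
d(l) = 6 + l²/4
Y = 0 (Y = ((6 + 4) - 10)*(0 - 4) = (10 - 10)*(-4) = 0*(-4) = 0)
√(-5778 + d(F))*Y = √(-5778 + (6 + (¼)*(-17)²))*0 = √(-5778 + (6 + (¼)*289))*0 = √(-5778 + (6 + 289/4))*0 = √(-5778 + 313/4)*0 = √(-22799/4)*0 = (I*√22799/2)*0 = 0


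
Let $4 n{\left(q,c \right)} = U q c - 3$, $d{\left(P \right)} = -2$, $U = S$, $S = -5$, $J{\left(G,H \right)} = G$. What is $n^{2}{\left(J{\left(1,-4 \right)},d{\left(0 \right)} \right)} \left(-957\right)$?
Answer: $- \frac{46893}{16} \approx -2930.8$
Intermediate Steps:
$U = -5$
$n{\left(q,c \right)} = - \frac{3}{4} - \frac{5 c q}{4}$ ($n{\left(q,c \right)} = \frac{- 5 q c - 3}{4} = \frac{- 5 c q - 3}{4} = \frac{-3 - 5 c q}{4} = - \frac{3}{4} - \frac{5 c q}{4}$)
$n^{2}{\left(J{\left(1,-4 \right)},d{\left(0 \right)} \right)} \left(-957\right) = \left(- \frac{3}{4} - \left(- \frac{5}{2}\right) 1\right)^{2} \left(-957\right) = \left(- \frac{3}{4} + \frac{5}{2}\right)^{2} \left(-957\right) = \left(\frac{7}{4}\right)^{2} \left(-957\right) = \frac{49}{16} \left(-957\right) = - \frac{46893}{16}$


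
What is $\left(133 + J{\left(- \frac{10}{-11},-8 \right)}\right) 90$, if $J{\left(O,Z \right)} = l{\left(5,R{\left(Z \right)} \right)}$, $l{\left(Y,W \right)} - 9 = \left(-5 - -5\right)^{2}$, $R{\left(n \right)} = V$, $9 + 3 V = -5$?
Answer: $12780$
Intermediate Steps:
$V = - \frac{14}{3}$ ($V = -3 + \frac{1}{3} \left(-5\right) = -3 - \frac{5}{3} = - \frac{14}{3} \approx -4.6667$)
$R{\left(n \right)} = - \frac{14}{3}$
$l{\left(Y,W \right)} = 9$ ($l{\left(Y,W \right)} = 9 + \left(-5 - -5\right)^{2} = 9 + \left(-5 + 5\right)^{2} = 9 + 0^{2} = 9 + 0 = 9$)
$J{\left(O,Z \right)} = 9$
$\left(133 + J{\left(- \frac{10}{-11},-8 \right)}\right) 90 = \left(133 + 9\right) 90 = 142 \cdot 90 = 12780$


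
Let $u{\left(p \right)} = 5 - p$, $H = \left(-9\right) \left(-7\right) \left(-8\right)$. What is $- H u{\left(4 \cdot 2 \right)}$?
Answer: $-1512$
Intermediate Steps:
$H = -504$ ($H = 63 \left(-8\right) = -504$)
$- H u{\left(4 \cdot 2 \right)} = - \left(-504\right) \left(5 - 4 \cdot 2\right) = - \left(-504\right) \left(5 - 8\right) = - \left(-504\right) \left(-3\right) = \left(-1\right) 1512 = -1512$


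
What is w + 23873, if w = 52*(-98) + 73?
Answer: 18850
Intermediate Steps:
w = -5023 (w = -5096 + 73 = -5023)
w + 23873 = -5023 + 23873 = 18850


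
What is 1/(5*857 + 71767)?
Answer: 1/76052 ≈ 1.3149e-5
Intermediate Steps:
1/(5*857 + 71767) = 1/(4285 + 71767) = 1/76052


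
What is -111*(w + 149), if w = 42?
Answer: -21201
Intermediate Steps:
-111*(w + 149) = -111*(42 + 149) = -111*191 = -21201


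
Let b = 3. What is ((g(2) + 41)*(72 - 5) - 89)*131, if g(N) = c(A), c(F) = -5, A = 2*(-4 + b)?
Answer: 304313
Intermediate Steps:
A = -2 (A = 2*(-4 + 3) = 2*(-1) = -2)
g(N) = -5
((g(2) + 41)*(72 - 5) - 89)*131 = ((-5 + 41)*(72 - 5) - 89)*131 = (36*67 - 89)*131 = (2412 - 89)*131 = 2323*131 = 304313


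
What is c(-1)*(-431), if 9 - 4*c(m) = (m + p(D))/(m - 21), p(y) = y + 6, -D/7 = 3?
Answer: -39221/44 ≈ -891.39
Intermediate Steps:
D = -21 (D = -7*3 = -21)
p(y) = 6 + y
c(m) = 9/4 - (-15 + m)/(4*(-21 + m)) (c(m) = 9/4 - (m + (6 - 21))/(4*(m - 21)) = 9/4 - (m - 15)/(4*(-21 + m)) = 9/4 - (-15 + m)/(4*(-21 + m)))
c(-1)*(-431) = ((-87 + 4*(-1))/(2*(-21 - 1)))*(-431) = ((½)*(-87 - 4)/(-22))*(-431) = ((½)*(-1/22)*(-91))*(-431) = (91/44)*(-431) = -39221/44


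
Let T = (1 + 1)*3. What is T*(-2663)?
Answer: -15978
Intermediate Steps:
T = 6 (T = 2*3 = 6)
T*(-2663) = 6*(-2663) = -15978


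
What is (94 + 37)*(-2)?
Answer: -262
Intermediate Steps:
(94 + 37)*(-2) = 131*(-2) = -262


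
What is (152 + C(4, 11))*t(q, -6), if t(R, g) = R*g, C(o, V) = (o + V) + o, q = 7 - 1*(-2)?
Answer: -9234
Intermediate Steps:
q = 9 (q = 7 + 2 = 9)
C(o, V) = V + 2*o (C(o, V) = (V + o) + o = V + 2*o)
(152 + C(4, 11))*t(q, -6) = (152 + (11 + 2*4))*(9*(-6)) = (152 + (11 + 8))*(-54) = (152 + 19)*(-54) = 171*(-54) = -9234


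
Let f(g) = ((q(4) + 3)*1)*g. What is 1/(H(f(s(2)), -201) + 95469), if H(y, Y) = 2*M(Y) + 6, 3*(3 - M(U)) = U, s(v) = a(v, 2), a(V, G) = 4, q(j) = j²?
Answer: 1/95615 ≈ 1.0459e-5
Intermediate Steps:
s(v) = 4
M(U) = 3 - U/3
f(g) = 19*g (f(g) = ((4² + 3)*1)*g = ((16 + 3)*1)*g = (19*1)*g = 19*g)
H(y, Y) = 12 - 2*Y/3 (H(y, Y) = 2*(3 - Y/3) + 6 = (6 - 2*Y/3) + 6 = 12 - 2*Y/3)
1/(H(f(s(2)), -201) + 95469) = 1/((12 - ⅔*(-201)) + 95469) = 1/((12 + 134) + 95469) = 1/(146 + 95469) = 1/95615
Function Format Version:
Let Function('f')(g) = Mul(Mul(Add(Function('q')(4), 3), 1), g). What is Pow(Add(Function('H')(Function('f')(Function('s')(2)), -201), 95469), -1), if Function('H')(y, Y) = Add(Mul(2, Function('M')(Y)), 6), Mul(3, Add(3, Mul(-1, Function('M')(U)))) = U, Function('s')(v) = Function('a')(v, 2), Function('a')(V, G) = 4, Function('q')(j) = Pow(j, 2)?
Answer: Rational(1, 95615) ≈ 1.0459e-5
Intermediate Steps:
Function('s')(v) = 4
Function('M')(U) = Add(3, Mul(Rational(-1, 3), U))
Function('f')(g) = Mul(19, g) (Function('f')(g) = Mul(Mul(Add(Pow(4, 2), 3), 1), g) = Mul(Mul(Add(16, 3), 1), g) = Mul(Mul(19, 1), g) = Mul(19, g))
Function('H')(y, Y) = Add(12, Mul(Rational(-2, 3), Y)) (Function('H')(y, Y) = Add(Mul(2, Add(3, Mul(Rational(-1, 3), Y))), 6) = Add(Add(6, Mul(Rational(-2, 3), Y)), 6) = Add(12, Mul(Rational(-2, 3), Y)))
Pow(Add(Function('H')(Function('f')(Function('s')(2)), -201), 95469), -1) = Pow(Add(Add(12, Mul(Rational(-2, 3), -201)), 95469), -1) = Pow(Add(Add(12, 134), 95469), -1) = Pow(Add(146, 95469), -1) = Pow(95615, -1) = Rational(1, 95615)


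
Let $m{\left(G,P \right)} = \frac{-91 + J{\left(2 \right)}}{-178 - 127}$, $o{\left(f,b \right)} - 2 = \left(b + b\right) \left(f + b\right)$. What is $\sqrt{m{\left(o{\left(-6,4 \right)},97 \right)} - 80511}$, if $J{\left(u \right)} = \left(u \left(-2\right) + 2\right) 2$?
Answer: $\frac{4 i \sqrt{18723767}}{61} \approx 283.74 i$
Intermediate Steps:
$o{\left(f,b \right)} = 2 + 2 b \left(b + f\right)$ ($o{\left(f,b \right)} = 2 + \left(b + b\right) \left(f + b\right) = 2 + 2 b \left(b + f\right)$)
$J{\left(u \right)} = 4 - 4 u$ ($J{\left(u \right)} = \left(- 2 u + 2\right) 2 = \left(2 - 2 u\right) 2 = 4 - 4 u$)
$m{\left(G,P \right)} = \frac{19}{61}$ ($m{\left(G,P \right)} = \frac{-91 + \left(4 - 8\right)}{-178 - 127} = \frac{-91 + \left(4 - 8\right)}{-305} = \left(-91 - 4\right) \left(- \frac{1}{305}\right) = \left(-95\right) \left(- \frac{1}{305}\right) = \frac{19}{61}$)
$\sqrt{m{\left(o{\left(-6,4 \right)},97 \right)} - 80511} = \sqrt{\frac{19}{61} - 80511} = \sqrt{- \frac{4911152}{61}} = \frac{4 i \sqrt{18723767}}{61}$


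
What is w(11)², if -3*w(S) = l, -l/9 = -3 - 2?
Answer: 225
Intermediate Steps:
l = 45 (l = -9*(-3 - 2) = -9*(-5) = 45)
w(S) = -15 (w(S) = -⅓*45 = -15)
w(11)² = (-15)² = 225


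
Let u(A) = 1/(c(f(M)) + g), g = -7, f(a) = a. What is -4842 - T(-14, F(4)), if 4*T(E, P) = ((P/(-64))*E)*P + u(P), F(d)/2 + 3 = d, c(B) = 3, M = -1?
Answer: -154949/32 ≈ -4842.2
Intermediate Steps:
F(d) = -6 + 2*d
u(A) = -1/4 (u(A) = 1/(3 - 7) = 1/(-4) = -1/4)
T(E, P) = -1/16 - E*P**2/256 (T(E, P) = (((P/(-64))*E)*P - 1/4)/4 = (((P*(-1/64))*E)*P - 1/4)/4 = (((-P/64)*E)*P - 1/4)/4 = ((-E*P/64)*P - 1/4)/4 = (-E*P**2/64 - 1/4)/4 = (-1/4 - E*P**2/64)/4 = -1/16 - E*P**2/256)
-4842 - T(-14, F(4)) = -4842 - (-1/16 - 1/256*(-14)*(-6 + 2*4)**2) = -4842 - (-1/16 - 1/256*(-14)*(-6 + 8)**2) = -4842 - (-1/16 - 1/256*(-14)*2**2) = -4842 - (-1/16 - 1/256*(-14)*4) = -4842 - (-1/16 + 7/32) = -4842 - 1*5/32 = -4842 - 5/32 = -154949/32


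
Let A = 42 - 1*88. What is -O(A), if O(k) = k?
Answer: 46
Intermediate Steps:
A = -46 (A = 42 - 88 = -46)
-O(A) = -1*(-46) = 46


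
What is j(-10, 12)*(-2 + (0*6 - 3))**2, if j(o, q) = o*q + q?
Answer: -2700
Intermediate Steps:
j(o, q) = q + o*q
j(-10, 12)*(-2 + (0*6 - 3))**2 = (12*(1 - 10))*(-2 + (0*6 - 3))**2 = (12*(-9))*(-2 + (0 - 3))**2 = -108*(-2 - 3)**2 = -108*(-5)**2 = -108*25 = -2700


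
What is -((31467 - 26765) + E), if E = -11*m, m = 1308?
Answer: 9686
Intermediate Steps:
E = -14388 (E = -11*1308 = -14388)
-((31467 - 26765) + E) = -((31467 - 26765) - 14388) = -(4702 - 14388) = -1*(-9686) = 9686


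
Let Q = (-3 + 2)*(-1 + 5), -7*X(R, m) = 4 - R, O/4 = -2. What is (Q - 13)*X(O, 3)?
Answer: 204/7 ≈ 29.143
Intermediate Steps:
O = -8 (O = 4*(-2) = -8)
X(R, m) = -4/7 + R/7 (X(R, m) = -(4 - R)/7 = -4/7 + R/7)
Q = -4 (Q = -1*4 = -4)
(Q - 13)*X(O, 3) = (-4 - 13)*(-4/7 + (1/7)*(-8)) = -17*(-4/7 - 8/7) = -17*(-12/7) = 204/7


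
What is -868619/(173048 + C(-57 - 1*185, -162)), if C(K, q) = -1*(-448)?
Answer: -868619/173496 ≈ -5.0066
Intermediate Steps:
C(K, q) = 448
-868619/(173048 + C(-57 - 1*185, -162)) = -868619/(173048 + 448) = -868619/173496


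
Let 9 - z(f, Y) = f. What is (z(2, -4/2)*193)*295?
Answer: 398545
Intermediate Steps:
z(f, Y) = 9 - f
(z(2, -4/2)*193)*295 = ((9 - 1*2)*193)*295 = ((9 - 2)*193)*295 = (7*193)*295 = 1351*295 = 398545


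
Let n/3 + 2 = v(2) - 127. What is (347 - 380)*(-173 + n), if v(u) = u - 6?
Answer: 18876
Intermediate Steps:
v(u) = -6 + u
n = -399 (n = -6 + 3*((-6 + 2) - 127) = -6 + 3*(-4 - 127) = -6 + 3*(-131) = -6 - 393 = -399)
(347 - 380)*(-173 + n) = (347 - 380)*(-173 - 399) = -33*(-572) = 18876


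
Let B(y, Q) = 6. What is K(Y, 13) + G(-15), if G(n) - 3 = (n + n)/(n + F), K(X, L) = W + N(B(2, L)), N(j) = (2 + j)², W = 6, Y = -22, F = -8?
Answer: 1709/23 ≈ 74.304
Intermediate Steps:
K(X, L) = 70 (K(X, L) = 6 + (2 + 6)² = 6 + 8² = 6 + 64 = 70)
G(n) = 3 + 2*n/(-8 + n) (G(n) = 3 + (n + n)/(n - 8) = 3 + (2*n)/(-8 + n) = 3 + 2*n/(-8 + n))
K(Y, 13) + G(-15) = 70 + (-24 + 5*(-15))/(-8 - 15) = 70 + (-24 - 75)/(-23) = 70 - 1/23*(-99) = 70 + 99/23 = 1709/23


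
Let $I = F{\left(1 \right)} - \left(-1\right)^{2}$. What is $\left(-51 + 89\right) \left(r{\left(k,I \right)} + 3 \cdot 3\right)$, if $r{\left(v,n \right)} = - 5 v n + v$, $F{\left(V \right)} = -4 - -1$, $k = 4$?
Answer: $3534$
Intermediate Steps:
$F{\left(V \right)} = -3$ ($F{\left(V \right)} = -4 + 1 = -3$)
$I = -4$ ($I = -3 - \left(-1\right)^{2} = -3 - 1 = -4$)
$r{\left(v,n \right)} = v - 5 n v$ ($r{\left(v,n \right)} = - 5 n v + v = v - 5 n v$)
$\left(-51 + 89\right) \left(r{\left(k,I \right)} + 3 \cdot 3\right) = \left(-51 + 89\right) \left(4 \left(1 - -20\right) + 3 \cdot 3\right) = 38 \left(4 \left(1 + 20\right) + 9\right) = 38 \left(4 \cdot 21 + 9\right) = 38 \left(84 + 9\right) = 38 \cdot 93 = 3534$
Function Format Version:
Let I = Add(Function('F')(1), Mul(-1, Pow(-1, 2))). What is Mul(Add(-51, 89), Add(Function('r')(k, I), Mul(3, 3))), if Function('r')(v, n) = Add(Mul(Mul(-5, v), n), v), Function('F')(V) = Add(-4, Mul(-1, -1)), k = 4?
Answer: 3534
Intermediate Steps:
Function('F')(V) = -3 (Function('F')(V) = Add(-4, 1) = -3)
I = -4 (I = Add(-3, Mul(-1, Pow(-1, 2))) = Add(-3, Mul(-1, 1)) = Add(-3, -1) = -4)
Function('r')(v, n) = Add(v, Mul(-5, n, v)) (Function('r')(v, n) = Add(Mul(-5, n, v), v) = Add(v, Mul(-5, n, v)))
Mul(Add(-51, 89), Add(Function('r')(k, I), Mul(3, 3))) = Mul(Add(-51, 89), Add(Mul(4, Add(1, Mul(-5, -4))), Mul(3, 3))) = Mul(38, Add(Mul(4, Add(1, 20)), 9)) = Mul(38, Add(Mul(4, 21), 9)) = Mul(38, Add(84, 9)) = Mul(38, 93) = 3534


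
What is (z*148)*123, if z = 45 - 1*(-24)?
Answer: 1256076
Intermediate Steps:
z = 69 (z = 45 + 24 = 69)
(z*148)*123 = (69*148)*123 = 10212*123 = 1256076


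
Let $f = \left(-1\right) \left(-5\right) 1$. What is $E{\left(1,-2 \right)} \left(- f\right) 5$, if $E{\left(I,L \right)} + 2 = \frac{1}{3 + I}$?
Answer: $\frac{175}{4} \approx 43.75$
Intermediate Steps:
$E{\left(I,L \right)} = -2 + \frac{1}{3 + I}$
$f = 5$ ($f = 5 \cdot 1 = 5$)
$E{\left(1,-2 \right)} \left(- f\right) 5 = \frac{-5 - 2}{3 + 1} \left(\left(-1\right) 5\right) 5 = \frac{-5 - 2}{4} \left(-5\right) 5 = \frac{1}{4} \left(-7\right) \left(-5\right) 5 = \left(- \frac{7}{4}\right) \left(-5\right) 5 = \frac{35}{4} \cdot 5 = \frac{175}{4}$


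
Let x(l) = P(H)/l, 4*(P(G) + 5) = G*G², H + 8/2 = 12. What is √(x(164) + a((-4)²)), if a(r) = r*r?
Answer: √1027/2 ≈ 16.023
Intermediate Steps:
H = 8 (H = -4 + 12 = 8)
a(r) = r²
P(G) = -5 + G³/4 (P(G) = -5 + (G*G²)/4 = -5 + G³/4)
x(l) = 123/l (x(l) = (-5 + (¼)*8³)/l = (-5 + (¼)*512)/l = (-5 + 128)/l = 123/l)
√(x(164) + a((-4)²)) = √(123/164 + ((-4)²)²) = √(123*(1/164) + 16²) = √(¾ + 256) = √(1027/4) = √1027/2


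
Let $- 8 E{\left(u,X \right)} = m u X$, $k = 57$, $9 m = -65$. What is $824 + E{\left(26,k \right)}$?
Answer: $\frac{25943}{12} \approx 2161.9$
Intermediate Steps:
$m = - \frac{65}{9}$ ($m = \frac{1}{9} \left(-65\right) = - \frac{65}{9} \approx -7.2222$)
$E{\left(u,X \right)} = \frac{65 X u}{72}$ ($E{\left(u,X \right)} = - \frac{- \frac{65 u}{9} X}{8} = - \frac{\left(- \frac{65}{9}\right) X u}{8} = \frac{65 X u}{72}$)
$824 + E{\left(26,k \right)} = 824 + \frac{65}{72} \cdot 57 \cdot 26 = 824 + \frac{16055}{12} = \frac{25943}{12}$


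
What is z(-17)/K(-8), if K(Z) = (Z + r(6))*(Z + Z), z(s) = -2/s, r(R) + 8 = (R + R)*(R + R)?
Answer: -1/17408 ≈ -5.7445e-5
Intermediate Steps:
r(R) = -8 + 4*R² (r(R) = -8 + (R + R)*(R + R) = -8 + (2*R)*(2*R) = -8 + 4*R²)
K(Z) = 2*Z*(136 + Z) (K(Z) = (Z + (-8 + 4*6²))*(Z + Z) = (Z + (-8 + 4*36))*(2*Z) = (Z + (-8 + 144))*(2*Z) = (Z + 136)*(2*Z) = (136 + Z)*(2*Z) = 2*Z*(136 + Z))
z(-17)/K(-8) = (-2/(-17))/((2*(-8)*(136 - 8))) = (-2*(-1/17))/((2*(-8)*128)) = (2/17)/(-2048) = (2/17)*(-1/2048) = -1/17408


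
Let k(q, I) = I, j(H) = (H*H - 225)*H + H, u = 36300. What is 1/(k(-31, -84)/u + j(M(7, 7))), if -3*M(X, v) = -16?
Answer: -81675/85184189 ≈ -0.00095880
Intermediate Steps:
M(X, v) = 16/3 (M(X, v) = -1/3*(-16) = 16/3)
j(H) = H + H*(-225 + H**2) (j(H) = (H**2 - 225)*H + H = (-225 + H**2)*H + H = H*(-225 + H**2) + H = H + H*(-225 + H**2))
1/(k(-31, -84)/u + j(M(7, 7))) = 1/(-84/36300 + 16*(-224 + (16/3)**2)/3) = 1/(-84*1/36300 + 16*(-224 + 256/9)/3) = 1/(-7/3025 + (16/3)*(-1760/9)) = 1/(-7/3025 - 28160/27) = 1/(-85184189/81675) = -81675/85184189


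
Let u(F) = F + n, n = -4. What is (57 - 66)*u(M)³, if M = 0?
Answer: 576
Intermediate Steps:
u(F) = -4 + F (u(F) = F - 4 = -4 + F)
(57 - 66)*u(M)³ = (57 - 66)*(-4 + 0)³ = -9*(-4)³ = -9*(-64) = 576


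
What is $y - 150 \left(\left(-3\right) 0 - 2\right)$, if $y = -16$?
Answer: $284$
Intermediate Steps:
$y - 150 \left(\left(-3\right) 0 - 2\right) = -16 - 150 \left(\left(-3\right) 0 - 2\right) = -16 - 150 \left(0 - 2\right) = -16 - -300 = -16 + 300 = 284$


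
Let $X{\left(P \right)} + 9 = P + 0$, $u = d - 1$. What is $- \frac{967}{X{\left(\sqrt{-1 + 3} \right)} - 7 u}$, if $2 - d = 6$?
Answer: $- \frac{12571}{337} + \frac{967 \sqrt{2}}{674} \approx -35.274$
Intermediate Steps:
$d = -4$ ($d = 2 - 6 = -4$)
$u = -5$ ($u = -4 - 1 = -5$)
$X{\left(P \right)} = -9 + P$ ($X{\left(P \right)} = -9 + \left(P + 0\right) = -9 + P$)
$- \frac{967}{X{\left(\sqrt{-1 + 3} \right)} - 7 u} = - \frac{967}{\left(-9 + \sqrt{-1 + 3}\right) - -35} = - \frac{967}{\left(-9 + \sqrt{2}\right) + 35} = - \frac{967}{26 + \sqrt{2}}$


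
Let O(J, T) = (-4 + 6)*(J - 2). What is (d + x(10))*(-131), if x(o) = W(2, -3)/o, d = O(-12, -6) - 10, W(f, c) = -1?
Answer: 49911/10 ≈ 4991.1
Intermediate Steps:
O(J, T) = -4 + 2*J (O(J, T) = 2*(-2 + J) = -4 + 2*J)
d = -38 (d = (-4 + 2*(-12)) - 10 = (-4 - 24) - 10 = -28 - 10 = -38)
x(o) = -1/o
(d + x(10))*(-131) = (-38 - 1/10)*(-131) = (-38 - 1*⅒)*(-131) = (-38 - ⅒)*(-131) = -381/10*(-131) = 49911/10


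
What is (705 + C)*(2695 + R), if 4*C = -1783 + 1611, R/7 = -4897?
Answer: -20908608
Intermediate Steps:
R = -34279 (R = 7*(-4897) = -34279)
C = -43 (C = (-1783 + 1611)/4 = (¼)*(-172) = -43)
(705 + C)*(2695 + R) = (705 - 43)*(2695 - 34279) = 662*(-31584) = -20908608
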